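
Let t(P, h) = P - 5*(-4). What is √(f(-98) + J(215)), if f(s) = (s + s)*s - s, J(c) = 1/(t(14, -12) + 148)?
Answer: √639492126/182 ≈ 138.95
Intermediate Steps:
t(P, h) = 20 + P (t(P, h) = P + 20 = 20 + P)
J(c) = 1/182 (J(c) = 1/((20 + 14) + 148) = 1/(34 + 148) = 1/182)
f(s) = -s + 2*s² (f(s) = (2*s)*s - s = 2*s² - s = -s + 2*s²)
√(f(-98) + J(215)) = √(-98*(-1 + 2*(-98)) + 1/182) = √(-98*(-1 - 196) + 1/182) = √(-98*(-197) + 1/182) = √(19306 + 1/182) = √(3513693/182) = √639492126/182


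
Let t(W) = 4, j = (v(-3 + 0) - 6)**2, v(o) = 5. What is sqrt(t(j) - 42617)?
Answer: I*sqrt(42613) ≈ 206.43*I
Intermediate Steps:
j = 1 (j = (5 - 6)**2 = (-1)**2 = 1)
sqrt(t(j) - 42617) = sqrt(4 - 42617) = sqrt(-42613) = I*sqrt(42613)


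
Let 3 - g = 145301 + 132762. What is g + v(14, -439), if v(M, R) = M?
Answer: -278046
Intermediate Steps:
g = -278060 (g = 3 - (145301 + 132762) = 3 - 1*278063 = 3 - 278063 = -278060)
g + v(14, -439) = -278060 + 14 = -278046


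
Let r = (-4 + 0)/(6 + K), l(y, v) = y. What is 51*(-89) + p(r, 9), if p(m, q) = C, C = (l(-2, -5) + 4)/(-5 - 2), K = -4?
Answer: -31775/7 ≈ -4539.3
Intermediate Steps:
r = -2 (r = (-4 + 0)/(6 - 4) = -4/2 = -4*½ = -2)
C = -2/7 (C = (-2 + 4)/(-5 - 2) = 2/(-7) = 2*(-⅐) = -2/7 ≈ -0.28571)
p(m, q) = -2/7
51*(-89) + p(r, 9) = 51*(-89) - 2/7 = -4539 - 2/7 = -31775/7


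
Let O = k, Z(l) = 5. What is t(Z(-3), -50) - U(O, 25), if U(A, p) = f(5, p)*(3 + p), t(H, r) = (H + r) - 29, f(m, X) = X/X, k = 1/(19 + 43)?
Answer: -102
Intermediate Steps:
k = 1/62 ≈ 0.016129
f(m, X) = 1
t(H, r) = -29 + H + r
O = 1/62 ≈ 0.016129
U(A, p) = 3 + p (U(A, p) = 1*(3 + p) = 3 + p)
t(Z(-3), -50) - U(O, 25) = (-29 + 5 - 50) - (3 + 25) = -74 - 1*28 = -74 - 28 = -102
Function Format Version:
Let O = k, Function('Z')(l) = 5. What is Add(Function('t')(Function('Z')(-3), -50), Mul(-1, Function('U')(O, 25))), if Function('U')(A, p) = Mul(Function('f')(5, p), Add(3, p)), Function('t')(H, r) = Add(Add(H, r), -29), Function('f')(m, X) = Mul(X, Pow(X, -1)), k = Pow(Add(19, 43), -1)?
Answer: -102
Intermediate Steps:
k = Rational(1, 62) (k = Pow(62, -1) = Rational(1, 62) ≈ 0.016129)
Function('f')(m, X) = 1
Function('t')(H, r) = Add(-29, H, r)
O = Rational(1, 62) ≈ 0.016129
Function('U')(A, p) = Add(3, p) (Function('U')(A, p) = Mul(1, Add(3, p)) = Add(3, p))
Add(Function('t')(Function('Z')(-3), -50), Mul(-1, Function('U')(O, 25))) = Add(Add(-29, 5, -50), Mul(-1, Add(3, 25))) = Add(-74, Mul(-1, 28)) = Add(-74, -28) = -102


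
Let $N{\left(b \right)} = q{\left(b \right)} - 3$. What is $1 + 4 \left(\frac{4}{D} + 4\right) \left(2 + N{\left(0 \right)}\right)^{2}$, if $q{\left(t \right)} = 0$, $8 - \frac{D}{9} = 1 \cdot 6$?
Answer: $\frac{161}{9} \approx 17.889$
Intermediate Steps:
$D = 18$ ($D = 72 - 9 \cdot 1 \cdot 6 = 72 - 54 = 18$)
$N{\left(b \right)} = -3$ ($N{\left(b \right)} = 0 - 3 = -3$)
$1 + 4 \left(\frac{4}{D} + 4\right) \left(2 + N{\left(0 \right)}\right)^{2} = 1 + 4 \left(\frac{4}{18} + 4\right) \left(2 - 3\right)^{2} = 1 + 4 \left(4 \cdot \frac{1}{18} + 4\right) \left(-1\right)^{2} = 1 + 4 \left(\frac{2}{9} + 4\right) 1 = 1 + 4 \cdot \frac{38}{9} \cdot 1 = 1 + \frac{152}{9} \cdot 1 = 1 + \frac{152}{9} = \frac{161}{9}$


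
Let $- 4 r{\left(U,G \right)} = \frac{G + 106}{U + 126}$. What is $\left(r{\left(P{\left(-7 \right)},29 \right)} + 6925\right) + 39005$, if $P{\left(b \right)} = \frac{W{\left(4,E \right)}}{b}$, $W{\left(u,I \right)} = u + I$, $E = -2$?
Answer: $\frac{32334531}{704} \approx 45930.0$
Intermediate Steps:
$W{\left(u,I \right)} = I + u$
$P{\left(b \right)} = \frac{2}{b}$ ($P{\left(b \right)} = \frac{-2 + 4}{b} = \frac{2}{b}$)
$r{\left(U,G \right)} = - \frac{106 + G}{4 \left(126 + U\right)}$ ($r{\left(U,G \right)} = - \frac{\left(G + 106\right) \frac{1}{U + 126}}{4} = - \frac{\left(106 + G\right) \frac{1}{126 + U}}{4} = - \frac{\frac{1}{126 + U} \left(106 + G\right)}{4} = - \frac{106 + G}{4 \left(126 + U\right)}$)
$\left(r{\left(P{\left(-7 \right)},29 \right)} + 6925\right) + 39005 = \left(\frac{-106 - 29}{4 \left(126 + \frac{2}{-7}\right)} + 6925\right) + 39005 = \left(\frac{-106 - 29}{4 \left(126 + 2 \left(- \frac{1}{7}\right)\right)} + 6925\right) + 39005 = \left(\frac{1}{4} \frac{1}{126 - \frac{2}{7}} \left(-135\right) + 6925\right) + 39005 = \left(\frac{1}{4} \frac{1}{\frac{880}{7}} \left(-135\right) + 6925\right) + 39005 = \left(\frac{1}{4} \cdot \frac{7}{880} \left(-135\right) + 6925\right) + 39005 = \left(- \frac{189}{704} + 6925\right) + 39005 = \frac{4875011}{704} + 39005 = \frac{32334531}{704}$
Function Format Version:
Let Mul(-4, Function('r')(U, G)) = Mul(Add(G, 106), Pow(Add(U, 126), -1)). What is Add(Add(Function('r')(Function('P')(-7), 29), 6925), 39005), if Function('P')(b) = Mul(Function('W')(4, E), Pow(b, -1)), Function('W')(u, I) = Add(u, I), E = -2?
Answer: Rational(32334531, 704) ≈ 45930.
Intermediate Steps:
Function('W')(u, I) = Add(I, u)
Function('P')(b) = Mul(2, Pow(b, -1)) (Function('P')(b) = Mul(Add(-2, 4), Pow(b, -1)) = Mul(2, Pow(b, -1)))
Function('r')(U, G) = Mul(Rational(-1, 4), Pow(Add(126, U), -1), Add(106, G)) (Function('r')(U, G) = Mul(Rational(-1, 4), Mul(Add(G, 106), Pow(Add(U, 126), -1))) = Mul(Rational(-1, 4), Mul(Add(106, G), Pow(Add(126, U), -1))) = Mul(Rational(-1, 4), Mul(Pow(Add(126, U), -1), Add(106, G))) = Mul(Rational(-1, 4), Pow(Add(126, U), -1), Add(106, G)))
Add(Add(Function('r')(Function('P')(-7), 29), 6925), 39005) = Add(Add(Mul(Rational(1, 4), Pow(Add(126, Mul(2, Pow(-7, -1))), -1), Add(-106, Mul(-1, 29))), 6925), 39005) = Add(Add(Mul(Rational(1, 4), Pow(Add(126, Mul(2, Rational(-1, 7))), -1), Add(-106, -29)), 6925), 39005) = Add(Add(Mul(Rational(1, 4), Pow(Add(126, Rational(-2, 7)), -1), -135), 6925), 39005) = Add(Add(Mul(Rational(1, 4), Pow(Rational(880, 7), -1), -135), 6925), 39005) = Add(Add(Mul(Rational(1, 4), Rational(7, 880), -135), 6925), 39005) = Add(Add(Rational(-189, 704), 6925), 39005) = Add(Rational(4875011, 704), 39005) = Rational(32334531, 704)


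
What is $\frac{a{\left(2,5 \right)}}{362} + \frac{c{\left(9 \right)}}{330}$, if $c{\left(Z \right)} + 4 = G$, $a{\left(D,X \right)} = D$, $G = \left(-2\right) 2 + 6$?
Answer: $- \frac{16}{29865} \approx -0.00053574$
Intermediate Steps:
$G = 2$ ($G = -4 + 6 = 2$)
$c{\left(Z \right)} = -2$ ($c{\left(Z \right)} = -4 + 2 = -2$)
$\frac{a{\left(2,5 \right)}}{362} + \frac{c{\left(9 \right)}}{330} = \frac{2}{362} - \frac{2}{330} = 2 \cdot \frac{1}{362} - \frac{1}{165} = \frac{1}{181} - \frac{1}{165} = - \frac{16}{29865}$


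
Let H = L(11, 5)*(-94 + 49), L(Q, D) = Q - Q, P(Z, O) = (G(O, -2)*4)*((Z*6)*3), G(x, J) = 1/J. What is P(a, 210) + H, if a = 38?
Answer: -1368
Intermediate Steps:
P(Z, O) = -36*Z (P(Z, O) = (4/(-2))*((Z*6)*3) = (-½*4)*((6*Z)*3) = -36*Z)
L(Q, D) = 0
H = 0 (H = 0*(-94 + 49) = 0*(-45) = 0)
P(a, 210) + H = -36*38 + 0 = -1368 + 0 = -1368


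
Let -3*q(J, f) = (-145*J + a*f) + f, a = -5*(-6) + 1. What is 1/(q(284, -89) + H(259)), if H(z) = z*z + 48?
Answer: 1/81805 ≈ 1.2224e-5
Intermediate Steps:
a = 31 (a = 30 + 1 = 31)
H(z) = 48 + z² (H(z) = z² + 48 = 48 + z²)
q(J, f) = -32*f/3 + 145*J/3 (q(J, f) = -((-145*J + 31*f) + f)/3 = -(-145*J + 32*f)/3 = -32*f/3 + 145*J/3)
1/(q(284, -89) + H(259)) = 1/((-32/3*(-89) + (145/3)*284) + (48 + 259²)) = 1/((2848/3 + 41180/3) + (48 + 67081)) = 1/(14676 + 67129) = 1/81805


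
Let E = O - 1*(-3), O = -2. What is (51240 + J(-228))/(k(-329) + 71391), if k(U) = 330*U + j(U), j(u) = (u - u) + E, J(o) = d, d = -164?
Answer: -25538/18589 ≈ -1.3738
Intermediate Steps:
J(o) = -164
E = 1 (E = -2 - 1*(-3) = -2 + 3 = 1)
j(u) = 1 (j(u) = (u - u) + 1 = 0 + 1 = 1)
k(U) = 1 + 330*U (k(U) = 330*U + 1 = 1 + 330*U)
(51240 + J(-228))/(k(-329) + 71391) = (51240 - 164)/((1 + 330*(-329)) + 71391) = 51076/((1 - 108570) + 71391) = 51076/(-108569 + 71391) = 51076/(-37178) = 51076*(-1/37178) = -25538/18589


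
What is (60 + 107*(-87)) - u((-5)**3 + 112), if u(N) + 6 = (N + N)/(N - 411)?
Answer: -1959529/212 ≈ -9243.1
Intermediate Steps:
u(N) = -6 + 2*N/(-411 + N) (u(N) = -6 + (N + N)/(N - 411) = -6 + (2*N)/(-411 + N) = -6 + 2*N/(-411 + N))
(60 + 107*(-87)) - u((-5)**3 + 112) = (60 + 107*(-87)) - 2*(1233 - 2*((-5)**3 + 112))/(-411 + ((-5)**3 + 112)) = (60 - 9309) - 2*(1233 - 2*(-125 + 112))/(-411 + (-125 + 112)) = -9249 - 2*(1233 - 2*(-13))/(-411 - 13) = -9249 - 2*(1233 + 26)/(-424) = -9249 - 2*(-1)*1259/424 = -9249 - 1*(-1259/212) = -9249 + 1259/212 = -1959529/212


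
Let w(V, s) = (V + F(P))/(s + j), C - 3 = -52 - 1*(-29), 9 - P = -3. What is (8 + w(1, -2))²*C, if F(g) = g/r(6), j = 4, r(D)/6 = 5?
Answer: -7569/5 ≈ -1513.8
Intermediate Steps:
P = 12 (P = 9 - 1*(-3) = 9 + 3 = 12)
r(D) = 30 (r(D) = 6*5 = 30)
C = -20 (C = 3 + (-52 - 1*(-29)) = 3 + (-52 + 29) = 3 - 23 = -20)
F(g) = g/30
w(V, s) = (⅖ + V)/(4 + s) (w(V, s) = (V + (1/30)*12)/(s + 4) = (V + ⅖)/(4 + s) = (⅖ + V)/(4 + s))
(8 + w(1, -2))²*C = (8 + (⅖ + 1)/(4 - 2))²*(-20) = (8 + (7/5)/2)²*(-20) = (8 + (½)*(7/5))²*(-20) = (8 + 7/10)²*(-20) = (87/10)²*(-20) = (7569/100)*(-20) = -7569/5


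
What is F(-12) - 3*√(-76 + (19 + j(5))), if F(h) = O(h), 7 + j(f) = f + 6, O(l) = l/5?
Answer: -12/5 - 3*I*√53 ≈ -2.4 - 21.84*I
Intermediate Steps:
O(l) = l/5 (O(l) = l*(⅕) = l/5)
j(f) = -1 + f (j(f) = -7 + (f + 6) = -7 + (6 + f) = -1 + f)
F(h) = h/5
F(-12) - 3*√(-76 + (19 + j(5))) = (⅕)*(-12) - 3*√(-76 + (19 + (-1 + 5))) = -12/5 - 3*√(-76 + (19 + 4)) = -12/5 - 3*√(-76 + 23) = -12/5 - 3*I*√53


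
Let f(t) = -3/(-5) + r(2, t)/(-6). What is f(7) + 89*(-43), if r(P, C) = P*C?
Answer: -57431/15 ≈ -3828.7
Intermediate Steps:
r(P, C) = C*P
f(t) = ⅗ - t/3 (f(t) = -3/(-5) + (t*2)/(-6) = -3*(-⅕) + (2*t)*(-⅙) = ⅗ - t/3)
f(7) + 89*(-43) = (⅗ - ⅓*7) + 89*(-43) = (⅗ - 7/3) - 3827 = -26/15 - 3827 = -57431/15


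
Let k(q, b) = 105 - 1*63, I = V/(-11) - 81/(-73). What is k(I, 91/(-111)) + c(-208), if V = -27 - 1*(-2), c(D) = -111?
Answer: -69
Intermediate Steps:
V = -25 (V = -27 + 2 = -25)
I = 2716/803 (I = -25/(-11) - 81/(-73) = -25*(-1/11) - 81*(-1/73) = 25/11 + 81/73 = 2716/803 ≈ 3.3823)
k(q, b) = 42 (k(q, b) = 105 - 63 = 42)
k(I, 91/(-111)) + c(-208) = 42 - 111 = -69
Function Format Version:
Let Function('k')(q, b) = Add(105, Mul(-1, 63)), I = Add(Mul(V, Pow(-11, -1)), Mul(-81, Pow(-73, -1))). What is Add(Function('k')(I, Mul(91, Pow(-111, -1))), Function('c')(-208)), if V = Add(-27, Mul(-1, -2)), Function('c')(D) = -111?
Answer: -69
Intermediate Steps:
V = -25 (V = Add(-27, 2) = -25)
I = Rational(2716, 803) (I = Add(Mul(-25, Pow(-11, -1)), Mul(-81, Pow(-73, -1))) = Add(Mul(-25, Rational(-1, 11)), Mul(-81, Rational(-1, 73))) = Add(Rational(25, 11), Rational(81, 73)) = Rational(2716, 803) ≈ 3.3823)
Function('k')(q, b) = 42 (Function('k')(q, b) = Add(105, -63) = 42)
Add(Function('k')(I, Mul(91, Pow(-111, -1))), Function('c')(-208)) = Add(42, -111) = -69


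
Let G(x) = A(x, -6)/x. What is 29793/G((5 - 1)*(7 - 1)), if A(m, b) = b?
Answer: -119172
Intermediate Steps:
G(x) = -6/x
29793/G((5 - 1)*(7 - 1)) = 29793/((-6*1/((5 - 1)*(7 - 1)))) = 29793/((-6/(4*6))) = 29793/((-6/24)) = 29793/((-6*1/24)) = 29793/(-¼) = 29793*(-4) = -119172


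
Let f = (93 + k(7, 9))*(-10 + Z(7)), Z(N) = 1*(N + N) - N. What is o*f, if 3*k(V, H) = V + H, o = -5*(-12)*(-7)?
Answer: 123900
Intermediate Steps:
o = -420 (o = 60*(-7) = -420)
k(V, H) = H/3 + V/3 (k(V, H) = (V + H)/3 = (H + V)/3 = H/3 + V/3)
Z(N) = N (Z(N) = 1*(2*N) - N = 2*N - N = N)
f = -295 (f = (93 + ((⅓)*9 + (⅓)*7))*(-10 + 7) = (93 + (3 + 7/3))*(-3) = (93 + 16/3)*(-3) = (295/3)*(-3) = -295)
o*f = -420*(-295) = 123900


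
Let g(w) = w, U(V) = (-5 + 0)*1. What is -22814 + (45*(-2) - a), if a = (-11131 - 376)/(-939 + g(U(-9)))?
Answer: -21632883/944 ≈ -22916.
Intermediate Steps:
U(V) = -5 (U(V) = -5*1 = -5)
a = 11507/944 (a = (-11131 - 376)/(-939 - 5) = -11507/(-944) = -11507*(-1/944) = 11507/944 ≈ 12.190)
-22814 + (45*(-2) - a) = -22814 + (45*(-2) - 1*11507/944) = -22814 + (-90 - 11507/944) = -22814 - 96467/944 = -21632883/944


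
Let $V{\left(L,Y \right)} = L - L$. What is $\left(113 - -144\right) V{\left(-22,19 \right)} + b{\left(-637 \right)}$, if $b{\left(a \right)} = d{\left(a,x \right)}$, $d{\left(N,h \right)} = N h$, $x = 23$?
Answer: $-14651$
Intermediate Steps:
$V{\left(L,Y \right)} = 0$
$b{\left(a \right)} = 23 a$ ($b{\left(a \right)} = a 23 = 23 a$)
$\left(113 - -144\right) V{\left(-22,19 \right)} + b{\left(-637 \right)} = \left(113 - -144\right) 0 + 23 \left(-637\right) = \left(113 + 144\right) 0 - 14651 = 257 \cdot 0 - 14651 = 0 - 14651 = -14651$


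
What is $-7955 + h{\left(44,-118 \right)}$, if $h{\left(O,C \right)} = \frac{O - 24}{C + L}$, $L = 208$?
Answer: $- \frac{71593}{9} \approx -7954.8$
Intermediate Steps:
$h{\left(O,C \right)} = \frac{-24 + O}{208 + C}$ ($h{\left(O,C \right)} = \frac{O - 24}{C + 208} = \frac{-24 + O}{208 + C}$)
$-7955 + h{\left(44,-118 \right)} = -7955 + \frac{-24 + 44}{208 - 118} = -7955 + \frac{1}{90} \cdot 20 = -7955 + \frac{2}{9} = - \frac{71593}{9}$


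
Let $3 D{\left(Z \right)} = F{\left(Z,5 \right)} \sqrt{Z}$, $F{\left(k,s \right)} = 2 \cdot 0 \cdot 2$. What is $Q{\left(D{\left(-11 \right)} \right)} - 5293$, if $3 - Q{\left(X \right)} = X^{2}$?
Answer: $-5290$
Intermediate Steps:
$F{\left(k,s \right)} = 0$ ($F{\left(k,s \right)} = 0 \cdot 2 = 0$)
$D{\left(Z \right)} = 0$ ($D{\left(Z \right)} = \frac{0 \sqrt{Z}}{3} = \frac{1}{3} \cdot 0 = 0$)
$Q{\left(X \right)} = 3 - X^{2}$
$Q{\left(D{\left(-11 \right)} \right)} - 5293 = \left(3 - 0^{2}\right) - 5293 = \left(3 - 0\right) - 5293 = \left(3 + 0\right) - 5293 = 3 - 5293 = -5290$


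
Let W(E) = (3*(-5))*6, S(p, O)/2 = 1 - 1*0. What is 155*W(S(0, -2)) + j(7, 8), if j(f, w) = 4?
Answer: -13946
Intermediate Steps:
S(p, O) = 2 (S(p, O) = 2*(1 - 1*0) = 2*(1 + 0) = 2*1 = 2)
W(E) = -90 (W(E) = -15*6 = -90)
155*W(S(0, -2)) + j(7, 8) = 155*(-90) + 4 = -13950 + 4 = -13946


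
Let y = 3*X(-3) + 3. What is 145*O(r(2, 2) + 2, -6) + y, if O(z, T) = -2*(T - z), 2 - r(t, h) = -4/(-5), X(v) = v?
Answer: 2662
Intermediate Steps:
r(t, h) = 6/5 (r(t, h) = 2 - (-4)/(-5) = 2 - (-4)*(-1)/5 = 2 - 1*4/5 = 2 - 4/5 = 6/5)
y = -6 (y = 3*(-3) + 3 = -9 + 3 = -6)
O(z, T) = -2*T + 2*z
145*O(r(2, 2) + 2, -6) + y = 145*(-2*(-6) + 2*(6/5 + 2)) - 6 = 145*(12 + 2*(16/5)) - 6 = 145*(12 + 32/5) - 6 = 145*(92/5) - 6 = 2668 - 6 = 2662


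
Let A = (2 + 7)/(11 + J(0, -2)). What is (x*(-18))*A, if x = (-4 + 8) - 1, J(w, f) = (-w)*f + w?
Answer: -486/11 ≈ -44.182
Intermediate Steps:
J(w, f) = w - f*w (J(w, f) = -f*w + w = w - f*w)
x = 3 (x = 4 - 1 = 3)
A = 9/11 (A = (2 + 7)/(11 + 0*(1 - 1*(-2))) = 9/(11 + 0*(1 + 2)) = 9/(11 + 0*3) = 9/(11 + 0) = 9/11 ≈ 0.81818)
(x*(-18))*A = (3*(-18))*(9/11) = -54*9/11 = -486/11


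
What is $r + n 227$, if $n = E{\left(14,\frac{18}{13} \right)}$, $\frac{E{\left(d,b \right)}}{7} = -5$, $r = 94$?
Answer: $-7851$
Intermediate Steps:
$E{\left(d,b \right)} = -35$ ($E{\left(d,b \right)} = 7 \left(-5\right) = -35$)
$n = -35$
$r + n 227 = 94 - 7945 = -7851$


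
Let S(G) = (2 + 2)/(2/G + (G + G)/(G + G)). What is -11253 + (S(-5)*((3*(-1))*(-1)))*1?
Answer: -11233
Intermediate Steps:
S(G) = 4/(1 + 2/G) (S(G) = 4/(2/G + (2*G)/((2*G))) = 4/(2/G + (2*G)*(1/(2*G))) = 4/(2/G + 1) = 4/(1 + 2/G))
-11253 + (S(-5)*((3*(-1))*(-1)))*1 = -11253 + ((4*(-5)/(2 - 5))*((3*(-1))*(-1)))*1 = -11253 + ((4*(-5)/(-3))*(-3*(-1)))*1 = -11253 + ((4*(-5)*(-⅓))*3)*1 = -11253 + ((20/3)*3)*1 = -11253 + 20*1 = -11253 + 20 = -11233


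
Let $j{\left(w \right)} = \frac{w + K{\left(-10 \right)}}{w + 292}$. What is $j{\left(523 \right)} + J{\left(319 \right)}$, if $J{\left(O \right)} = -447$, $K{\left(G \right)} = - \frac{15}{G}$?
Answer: $- \frac{727561}{1630} \approx -446.36$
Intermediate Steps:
$j{\left(w \right)} = \frac{\frac{3}{2} + w}{292 + w}$ ($j{\left(w \right)} = \frac{w - \frac{15}{-10}}{w + 292} = \frac{w - - \frac{3}{2}}{292 + w} = \frac{w + \frac{3}{2}}{292 + w} = \frac{\frac{3}{2} + w}{292 + w}$)
$j{\left(523 \right)} + J{\left(319 \right)} = \frac{\frac{3}{2} + 523}{292 + 523} - 447 = \frac{1}{815} \cdot \frac{1049}{2} - 447 = \frac{1049}{1630} - 447 = - \frac{727561}{1630}$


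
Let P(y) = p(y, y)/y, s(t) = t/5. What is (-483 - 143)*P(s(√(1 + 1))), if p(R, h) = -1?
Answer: 1565*√2 ≈ 2213.2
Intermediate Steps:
s(t) = t/5 (s(t) = t*(⅕) = t/5)
P(y) = -1/y
(-483 - 143)*P(s(√(1 + 1))) = (-483 - 143)*(-1/(√(1 + 1)/5)) = -(-626)/(√2/5) = -(-626)*5*√2/2 = -(-1565)*√2 = 1565*√2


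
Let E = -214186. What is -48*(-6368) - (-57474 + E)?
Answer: 577324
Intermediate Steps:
-48*(-6368) - (-57474 + E) = -48*(-6368) - (-57474 - 214186) = 305664 - 1*(-271660) = 305664 + 271660 = 577324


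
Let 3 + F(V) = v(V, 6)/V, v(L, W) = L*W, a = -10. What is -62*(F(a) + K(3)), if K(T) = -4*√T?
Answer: -186 + 248*√3 ≈ 243.55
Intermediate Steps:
F(V) = 3 (F(V) = -3 + (V*6)/V = -3 + (6*V)/V = -3 + 6 = 3)
-62*(F(a) + K(3)) = -62*(3 - 4*√3) = -186 + 248*√3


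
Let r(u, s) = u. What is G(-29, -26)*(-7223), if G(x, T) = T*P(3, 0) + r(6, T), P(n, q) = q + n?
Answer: 520056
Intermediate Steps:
P(n, q) = n + q
G(x, T) = 6 + 3*T (G(x, T) = T*(3 + 0) + 6 = T*3 + 6 = 3*T + 6 = 6 + 3*T)
G(-29, -26)*(-7223) = (6 + 3*(-26))*(-7223) = (6 - 78)*(-7223) = -72*(-7223) = 520056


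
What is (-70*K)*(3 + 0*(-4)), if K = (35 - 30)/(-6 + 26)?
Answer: -105/2 ≈ -52.500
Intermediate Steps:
K = 1/4 (K = 5/20 = 5*(1/20) = 1/4 ≈ 0.25000)
(-70*K)*(3 + 0*(-4)) = (-70*1/4)*(3 + 0*(-4)) = -35*(3 + 0)/2 = -35/2*3 = -105/2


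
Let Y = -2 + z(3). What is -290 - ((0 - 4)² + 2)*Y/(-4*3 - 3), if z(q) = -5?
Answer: -1492/5 ≈ -298.40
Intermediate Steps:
Y = -7 (Y = -2 - 5 = -7)
-290 - ((0 - 4)² + 2)*Y/(-4*3 - 3) = -290 - ((0 - 4)² + 2)*-7/(-4*3 - 3) = -290 - ((-4)² + 2)*-7/(-12 - 3) = -290 - (16 + 2)*-7/(-15) = -290 - 18*(-1/15*(-7)) = -290 - 18*7/15 = -290 - 1*42/5 = -290 - 42/5 = -1492/5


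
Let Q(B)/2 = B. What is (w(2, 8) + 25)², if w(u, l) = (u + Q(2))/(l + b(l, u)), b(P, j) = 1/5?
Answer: 1113025/1681 ≈ 662.12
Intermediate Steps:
b(P, j) = ⅕ (b(P, j) = 1*(⅕) = ⅕)
Q(B) = 2*B
w(u, l) = (4 + u)/(⅕ + l) (w(u, l) = (u + 2*2)/(l + ⅕) = (u + 4)/(⅕ + l) = (4 + u)/(⅕ + l))
(w(2, 8) + 25)² = (5*(4 + 2)/(1 + 5*8) + 25)² = (5*6/(1 + 40) + 25)² = (5*6/41 + 25)² = (5*(1/41)*6 + 25)² = (30/41 + 25)² = (1055/41)² = 1113025/1681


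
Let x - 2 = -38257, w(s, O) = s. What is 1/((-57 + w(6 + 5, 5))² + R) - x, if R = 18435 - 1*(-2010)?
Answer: 863071056/22561 ≈ 38255.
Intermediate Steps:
R = 20445 (R = 18435 + 2010 = 20445)
x = -38255 (x = 2 - 38257 = -38255)
1/((-57 + w(6 + 5, 5))² + R) - x = 1/((-57 + (6 + 5))² + 20445) - 1*(-38255) = 1/((-57 + 11)² + 20445) + 38255 = 1/((-46)² + 20445) + 38255 = 1/(2116 + 20445) + 38255 = 1/22561 + 38255 = 863071056/22561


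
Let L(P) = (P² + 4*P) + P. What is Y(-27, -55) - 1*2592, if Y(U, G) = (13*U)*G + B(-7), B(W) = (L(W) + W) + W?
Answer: 16713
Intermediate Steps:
L(P) = P² + 5*P
B(W) = 2*W + W*(5 + W) (B(W) = (W*(5 + W) + W) + W = (W + W*(5 + W)) + W = 2*W + W*(5 + W))
Y(U, G) = 13*G*U (Y(U, G) = (13*U)*G - 7*(7 - 7) = 13*G*U - 7*0 = 13*G*U + 0 = 13*G*U)
Y(-27, -55) - 1*2592 = 13*(-55)*(-27) - 1*2592 = 19305 - 2592 = 16713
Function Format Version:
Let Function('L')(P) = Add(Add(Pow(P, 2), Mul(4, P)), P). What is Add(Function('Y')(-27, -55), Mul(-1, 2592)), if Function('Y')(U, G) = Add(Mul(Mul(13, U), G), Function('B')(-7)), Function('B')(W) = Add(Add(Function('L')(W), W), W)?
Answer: 16713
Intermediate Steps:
Function('L')(P) = Add(Pow(P, 2), Mul(5, P))
Function('B')(W) = Add(Mul(2, W), Mul(W, Add(5, W))) (Function('B')(W) = Add(Add(Mul(W, Add(5, W)), W), W) = Add(Add(W, Mul(W, Add(5, W))), W) = Add(Mul(2, W), Mul(W, Add(5, W))))
Function('Y')(U, G) = Mul(13, G, U) (Function('Y')(U, G) = Add(Mul(Mul(13, U), G), Mul(-7, Add(7, -7))) = Add(Mul(13, G, U), Mul(-7, 0)) = Add(Mul(13, G, U), 0) = Mul(13, G, U))
Add(Function('Y')(-27, -55), Mul(-1, 2592)) = Add(Mul(13, -55, -27), Mul(-1, 2592)) = Add(19305, -2592) = 16713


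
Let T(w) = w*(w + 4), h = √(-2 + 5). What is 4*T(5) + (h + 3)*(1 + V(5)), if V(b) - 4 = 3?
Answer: 204 + 8*√3 ≈ 217.86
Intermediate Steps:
h = √3 ≈ 1.7320
V(b) = 7 (V(b) = 4 + 3 = 7)
T(w) = w*(4 + w)
4*T(5) + (h + 3)*(1 + V(5)) = 4*(5*(4 + 5)) + (√3 + 3)*(1 + 7) = 4*(5*9) + (3 + √3)*8 = 4*45 + (24 + 8*√3) = 180 + (24 + 8*√3) = 204 + 8*√3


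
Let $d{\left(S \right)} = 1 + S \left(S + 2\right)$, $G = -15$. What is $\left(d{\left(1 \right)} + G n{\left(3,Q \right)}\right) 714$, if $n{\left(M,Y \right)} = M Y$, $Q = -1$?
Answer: $34986$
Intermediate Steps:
$d{\left(S \right)} = 1 + S \left(2 + S\right)$
$\left(d{\left(1 \right)} + G n{\left(3,Q \right)}\right) 714 = \left(\left(1 + 1^{2} + 2 \cdot 1\right) - 15 \cdot 3 \left(-1\right)\right) 714 = \left(\left(1 + 1 + 2\right) - -45\right) 714 = \left(4 + 45\right) 714 = 49 \cdot 714 = 34986$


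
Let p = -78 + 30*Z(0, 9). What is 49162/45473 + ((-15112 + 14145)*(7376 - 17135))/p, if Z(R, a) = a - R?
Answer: 143045334291/2910272 ≈ 49152.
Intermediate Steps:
p = 192 (p = -78 + 30*(9 - 1*0) = -78 + 30*(9 + 0) = -78 + 30*9 = -78 + 270 = 192)
49162/45473 + ((-15112 + 14145)*(7376 - 17135))/p = 49162/45473 + ((-15112 + 14145)*(7376 - 17135))/192 = 49162*(1/45473) - 967*(-9759)*(1/192) = 49162/45473 + 9436953*(1/192) = 49162/45473 + 3145651/64 = 143045334291/2910272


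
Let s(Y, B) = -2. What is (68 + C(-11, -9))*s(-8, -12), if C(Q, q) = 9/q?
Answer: -134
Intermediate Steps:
(68 + C(-11, -9))*s(-8, -12) = (68 + 9/(-9))*(-2) = (68 + 9*(-⅑))*(-2) = (68 - 1)*(-2) = 67*(-2) = -134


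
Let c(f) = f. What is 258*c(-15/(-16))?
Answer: 1935/8 ≈ 241.88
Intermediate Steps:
258*c(-15/(-16)) = 258*(-15/(-16)) = 258*(-15*(-1/16)) = 258*(15/16) = 1935/8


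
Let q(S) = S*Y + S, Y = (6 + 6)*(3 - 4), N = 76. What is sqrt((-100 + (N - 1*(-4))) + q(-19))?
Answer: 3*sqrt(21) ≈ 13.748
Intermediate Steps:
Y = -12 (Y = 12*(-1) = -12)
q(S) = -11*S (q(S) = S*(-12) + S = -12*S + S = -11*S)
sqrt((-100 + (N - 1*(-4))) + q(-19)) = sqrt((-100 + (76 - 1*(-4))) - 11*(-19)) = sqrt((-100 + (76 + 4)) + 209) = sqrt((-100 + 80) + 209) = sqrt(-20 + 209) = sqrt(189) = 3*sqrt(21)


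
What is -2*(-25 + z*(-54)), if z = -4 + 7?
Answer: 374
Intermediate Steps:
z = 3
-2*(-25 + z*(-54)) = -2*(-25 + 3*(-54)) = -2*(-25 - 162) = -2*(-187) = 374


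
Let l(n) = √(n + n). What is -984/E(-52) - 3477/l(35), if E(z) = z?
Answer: 246/13 - 3477*√70/70 ≈ -396.66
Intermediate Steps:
l(n) = √2*√n (l(n) = √(2*n) = √2*√n)
-984/E(-52) - 3477/l(35) = -984/(-52) - 3477*√70/70 = -984*(-1/52) - 3477*√70/70 = 246/13 - 3477*√70/70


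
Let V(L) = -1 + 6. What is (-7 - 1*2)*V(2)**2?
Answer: -225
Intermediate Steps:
V(L) = 5
(-7 - 1*2)*V(2)**2 = (-7 - 1*2)*5**2 = (-7 - 2)*25 = -9*25 = -225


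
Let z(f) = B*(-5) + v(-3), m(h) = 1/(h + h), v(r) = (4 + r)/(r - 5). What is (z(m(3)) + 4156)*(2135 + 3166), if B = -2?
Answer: 176666427/8 ≈ 2.2083e+7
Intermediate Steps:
v(r) = (4 + r)/(-5 + r)
m(h) = 1/(2*h)
z(f) = 79/8 (z(f) = -2*(-5) + (4 - 3)/(-5 - 3) = 10 + 1/(-8) = 10 - 1/8*1 = 10 - 1/8 = 79/8)
(z(m(3)) + 4156)*(2135 + 3166) = (79/8 + 4156)*(2135 + 3166) = (33327/8)*5301 = 176666427/8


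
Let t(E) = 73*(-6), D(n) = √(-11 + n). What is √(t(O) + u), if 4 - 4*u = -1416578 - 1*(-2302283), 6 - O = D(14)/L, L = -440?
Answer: I*√887453/2 ≈ 471.02*I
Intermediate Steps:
O = 6 + √3/440 (O = 6 - √(-11 + 14)/(-440) = 6 - √3*(-1)/440 = 6 - (-1)*√3/440 = 6 + √3/440 ≈ 6.0039)
t(E) = -438
u = -885701/4 (u = 1 - (-1416578 - 1*(-2302283))/4 = 1 - (-1416578 + 2302283)/4 = 1 - ¼*885705 = 1 - 885705/4 = -885701/4 ≈ -2.2143e+5)
√(t(O) + u) = √(-438 - 885701/4) = √(-887453/4) = I*√887453/2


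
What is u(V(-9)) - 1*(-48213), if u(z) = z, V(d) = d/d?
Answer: 48214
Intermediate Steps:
V(d) = 1
u(V(-9)) - 1*(-48213) = 1 - 1*(-48213) = 1 + 48213 = 48214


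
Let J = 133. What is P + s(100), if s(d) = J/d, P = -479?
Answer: -47767/100 ≈ -477.67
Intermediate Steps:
s(d) = 133/d
P + s(100) = -479 + 133/100 = -47767/100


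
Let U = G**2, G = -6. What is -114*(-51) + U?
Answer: 5850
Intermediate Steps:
U = 36 (U = (-6)**2 = 36)
-114*(-51) + U = -114*(-51) + 36 = 5814 + 36 = 5850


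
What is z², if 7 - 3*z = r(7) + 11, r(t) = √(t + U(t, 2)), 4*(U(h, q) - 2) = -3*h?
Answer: (8 + √15)²/36 ≈ 3.9158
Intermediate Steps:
U(h, q) = 2 - 3*h/4 (U(h, q) = 2 + (-3*h)/4 = 2 - 3*h/4)
r(t) = √(2 + t/4) (r(t) = √(t + (2 - 3*t/4)) = √(2 + t/4))
z = -4/3 - √15/6 (z = 7/3 - (√(8 + 7)/2 + 11)/3 = 7/3 - (√15/2 + 11)/3 = 7/3 - (11 + √15/2)/3 = 7/3 + (-11/3 - √15/6) = -4/3 - √15/6 ≈ -1.9788)
z² = (-4/3 - √15/6)²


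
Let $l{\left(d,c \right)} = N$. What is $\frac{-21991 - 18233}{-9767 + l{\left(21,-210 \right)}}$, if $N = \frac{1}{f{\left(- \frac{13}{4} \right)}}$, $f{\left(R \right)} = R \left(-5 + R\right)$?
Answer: $\frac{17256096}{4190027} \approx 4.1184$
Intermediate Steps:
$N = \frac{16}{429}$ ($N = \frac{1}{- \frac{13}{4} \left(-5 - \frac{13}{4}\right)} = \frac{1}{\left(-13\right) \frac{1}{4} \left(-5 - \frac{13}{4}\right)} = \frac{1}{\left(- \frac{13}{4}\right) \left(-5 - \frac{13}{4}\right)} = \frac{1}{\left(- \frac{13}{4}\right) \left(- \frac{33}{4}\right)} = \frac{1}{\frac{429}{16}} = \frac{16}{429} \approx 0.037296$)
$l{\left(d,c \right)} = \frac{16}{429}$
$\frac{-21991 - 18233}{-9767 + l{\left(21,-210 \right)}} = \frac{-21991 - 18233}{-9767 + \frac{16}{429}} = - \frac{40224}{- \frac{4190027}{429}} = \left(-40224\right) \left(- \frac{429}{4190027}\right) = \frac{17256096}{4190027}$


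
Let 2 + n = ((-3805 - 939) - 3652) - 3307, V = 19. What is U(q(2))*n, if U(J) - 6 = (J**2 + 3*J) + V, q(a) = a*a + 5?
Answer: -1556765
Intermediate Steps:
n = -11705 (n = -2 + (((-3805 - 939) - 3652) - 3307) = -2 + ((-4744 - 3652) - 3307) = -2 + (-8396 - 3307) = -2 - 11703 = -11705)
q(a) = 5 + a**2 (q(a) = a**2 + 5 = 5 + a**2)
U(J) = 25 + J**2 + 3*J (U(J) = 6 + ((J**2 + 3*J) + 19) = 6 + (19 + J**2 + 3*J) = 25 + J**2 + 3*J)
U(q(2))*n = (25 + (5 + 2**2)**2 + 3*(5 + 2**2))*(-11705) = (25 + (5 + 4)**2 + 3*(5 + 4))*(-11705) = (25 + 9**2 + 3*9)*(-11705) = (25 + 81 + 27)*(-11705) = 133*(-11705) = -1556765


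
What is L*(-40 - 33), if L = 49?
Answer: -3577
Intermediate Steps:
L*(-40 - 33) = 49*(-40 - 33) = 49*(-73) = -3577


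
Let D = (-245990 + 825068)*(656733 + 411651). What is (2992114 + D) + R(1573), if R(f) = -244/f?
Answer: 973184681429574/1573 ≈ 6.1868e+11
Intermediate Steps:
D = 618677669952 (D = 579078*1068384 = 618677669952)
(2992114 + D) + R(1573) = (2992114 + 618677669952) - 244/1573 = 618680662066 - 244*1/1573 = 618680662066 - 244/1573 = 973184681429574/1573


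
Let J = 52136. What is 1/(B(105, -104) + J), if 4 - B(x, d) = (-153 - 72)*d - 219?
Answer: 1/28959 ≈ 3.4532e-5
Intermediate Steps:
B(x, d) = 223 + 225*d (B(x, d) = 4 - ((-153 - 72)*d - 219) = 4 - (-225*d - 219) = 4 - (-219 - 225*d) = 4 + (219 + 225*d) = 223 + 225*d)
1/(B(105, -104) + J) = 1/((223 + 225*(-104)) + 52136) = 1/((223 - 23400) + 52136) = 1/(-23177 + 52136) = 1/28959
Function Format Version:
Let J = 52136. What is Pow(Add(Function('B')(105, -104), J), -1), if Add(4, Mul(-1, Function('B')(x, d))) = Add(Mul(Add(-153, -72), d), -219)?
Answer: Rational(1, 28959) ≈ 3.4532e-5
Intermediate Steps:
Function('B')(x, d) = Add(223, Mul(225, d)) (Function('B')(x, d) = Add(4, Mul(-1, Add(Mul(Add(-153, -72), d), -219))) = Add(4, Mul(-1, Add(Mul(-225, d), -219))) = Add(4, Mul(-1, Add(-219, Mul(-225, d)))) = Add(4, Add(219, Mul(225, d))) = Add(223, Mul(225, d)))
Pow(Add(Function('B')(105, -104), J), -1) = Pow(Add(Add(223, Mul(225, -104)), 52136), -1) = Pow(Add(Add(223, -23400), 52136), -1) = Pow(Add(-23177, 52136), -1) = Pow(28959, -1) = Rational(1, 28959)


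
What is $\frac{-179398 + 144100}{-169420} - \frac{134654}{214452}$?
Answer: $- \frac{952709624}{2270778615} \approx -0.41955$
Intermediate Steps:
$\frac{-179398 + 144100}{-169420} - \frac{134654}{214452} = \left(-35298\right) \left(- \frac{1}{169420}\right) - \frac{67327}{107226} = \frac{17649}{84710} - \frac{67327}{107226} = - \frac{952709624}{2270778615}$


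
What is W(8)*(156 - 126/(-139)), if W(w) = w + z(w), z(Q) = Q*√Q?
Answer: 174480/139 + 348960*√2/139 ≈ 4805.6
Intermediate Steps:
z(Q) = Q^(3/2)
W(w) = w + w^(3/2)
W(8)*(156 - 126/(-139)) = (8 + 8^(3/2))*(156 - 126/(-139)) = (8 + 16*√2)*(156 - 126*(-1/139)) = (8 + 16*√2)*(156 + 126/139) = (8 + 16*√2)*(21810/139) = 174480/139 + 348960*√2/139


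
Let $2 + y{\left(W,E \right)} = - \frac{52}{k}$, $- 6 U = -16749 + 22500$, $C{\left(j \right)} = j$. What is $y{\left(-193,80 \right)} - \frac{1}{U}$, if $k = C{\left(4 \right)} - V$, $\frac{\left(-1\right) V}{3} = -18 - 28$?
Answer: $- \frac{206902}{128439} \approx -1.6109$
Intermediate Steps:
$V = 138$ ($V = - 3 \left(-18 - 28\right) = \left(-3\right) \left(-46\right) = 138$)
$U = - \frac{1917}{2}$ ($U = - \frac{-16749 + 22500}{6} = \left(- \frac{1}{6}\right) 5751 = - \frac{1917}{2} \approx -958.5$)
$k = -134$ ($k = 4 - 138 = -134$)
$y{\left(W,E \right)} = - \frac{108}{67}$ ($y{\left(W,E \right)} = -2 - \frac{52}{-134} = -2 - - \frac{26}{67} = -2 + \frac{26}{67} = - \frac{108}{67}$)
$y{\left(-193,80 \right)} - \frac{1}{U} = - \frac{108}{67} - \frac{1}{- \frac{1917}{2}} = - \frac{108}{67} - - \frac{2}{1917} = - \frac{108}{67} + \frac{2}{1917} = - \frac{206902}{128439}$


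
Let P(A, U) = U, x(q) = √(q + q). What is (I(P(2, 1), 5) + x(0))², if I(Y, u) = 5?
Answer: 25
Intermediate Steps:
x(q) = √2*√q (x(q) = √(2*q) = √2*√q)
(I(P(2, 1), 5) + x(0))² = (5 + √2*√0)² = (5 + √2*0)² = (5 + 0)² = 5² = 25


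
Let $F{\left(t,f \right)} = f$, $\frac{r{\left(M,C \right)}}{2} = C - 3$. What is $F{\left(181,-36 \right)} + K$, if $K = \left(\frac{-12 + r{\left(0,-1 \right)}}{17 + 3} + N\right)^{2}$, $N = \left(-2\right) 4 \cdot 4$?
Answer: $1053$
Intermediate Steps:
$r{\left(M,C \right)} = -6 + 2 C$ ($r{\left(M,C \right)} = 2 \left(C - 3\right) = 2 \left(-3 + C\right) = -6 + 2 C$)
$N = -32$ ($N = \left(-8\right) 4 = -32$)
$K = 1089$ ($K = \left(\frac{-12 + \left(-6 + 2 \left(-1\right)\right)}{17 + 3} - 32\right)^{2} = \left(\frac{-12 - 8}{20} - 32\right)^{2} = \left(\left(-12 - 8\right) \frac{1}{20} - 32\right)^{2} = \left(\left(-20\right) \frac{1}{20} - 32\right)^{2} = \left(-1 - 32\right)^{2} = \left(-33\right)^{2} = 1089$)
$F{\left(181,-36 \right)} + K = -36 + 1089 = 1053$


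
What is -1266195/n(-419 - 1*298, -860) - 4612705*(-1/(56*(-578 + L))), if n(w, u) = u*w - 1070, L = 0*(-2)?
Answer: -288033476251/1992412240 ≈ -144.57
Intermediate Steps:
L = 0
n(w, u) = -1070 + u*w
-1266195/n(-419 - 1*298, -860) - 4612705*(-1/(56*(-578 + L))) = -1266195/(-1070 - 860*(-419 - 1*298)) - 4612705*(-1/(56*(-578 + 0))) = -1266195/(-1070 - 860*(-419 - 298)) - 4612705/((-578*(-56))) = -1266195/(-1070 - 860*(-717)) - 4612705/32368 = -1266195/(-1070 + 616620) - 4612705*1/32368 = -1266195/615550 - 4612705/32368 = -1266195*1/615550 - 4612705/32368 = -253239/123110 - 4612705/32368 = -288033476251/1992412240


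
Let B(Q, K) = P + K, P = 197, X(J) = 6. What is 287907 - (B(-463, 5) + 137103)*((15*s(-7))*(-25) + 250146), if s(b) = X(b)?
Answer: -34037072373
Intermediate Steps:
B(Q, K) = 197 + K
s(b) = 6
287907 - (B(-463, 5) + 137103)*((15*s(-7))*(-25) + 250146) = 287907 - ((197 + 5) + 137103)*((15*6)*(-25) + 250146) = 287907 - (202 + 137103)*(90*(-25) + 250146) = 287907 - 137305*(-2250 + 250146) = 287907 - 137305*247896 = 287907 - 1*34037360280 = 287907 - 34037360280 = -34037072373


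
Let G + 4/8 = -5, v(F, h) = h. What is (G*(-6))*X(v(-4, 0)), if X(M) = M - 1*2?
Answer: -66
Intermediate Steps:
X(M) = -2 + M (X(M) = M - 2 = -2 + M)
G = -11/2 (G = -1/2 - 5 = -11/2 ≈ -5.5000)
(G*(-6))*X(v(-4, 0)) = (-11/2*(-6))*(-2 + 0) = 33*(-2) = -66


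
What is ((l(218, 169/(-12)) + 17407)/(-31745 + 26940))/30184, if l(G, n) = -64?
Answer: -17343/145034120 ≈ -0.00011958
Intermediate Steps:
((l(218, 169/(-12)) + 17407)/(-31745 + 26940))/30184 = ((-64 + 17407)/(-31745 + 26940))/30184 = (17343/(-4805))*(1/30184) = (17343*(-1/4805))*(1/30184) = -17343/4805*1/30184 = -17343/145034120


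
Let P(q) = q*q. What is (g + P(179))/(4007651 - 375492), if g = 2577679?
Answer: 2609720/3632159 ≈ 0.71850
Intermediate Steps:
P(q) = q²
(g + P(179))/(4007651 - 375492) = (2577679 + 179²)/(4007651 - 375492) = (2577679 + 32041)/3632159 = 2609720*(1/3632159) = 2609720/3632159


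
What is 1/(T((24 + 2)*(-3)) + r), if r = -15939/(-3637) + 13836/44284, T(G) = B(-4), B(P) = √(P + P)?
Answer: 1902945217774701/12176706846039734 - 1621288505361529*I*√2/24353413692079468 ≈ 0.15628 - 0.094149*I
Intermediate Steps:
B(P) = √2*√P (B(P) = √(2*P) = √2*√P)
T(G) = 2*I*√2 (T(G) = √2*√(-4) = √2*(2*I) = 2*I*√2)
r = 189041052/40265227 (r = -15939*(-1/3637) + 13836*(1/44284) = 15939/3637 + 3459/11071 = 189041052/40265227 ≈ 4.6949)
1/(T((24 + 2)*(-3)) + r) = 1/(2*I*√2 + 189041052/40265227) = 1/(189041052/40265227 + 2*I*√2)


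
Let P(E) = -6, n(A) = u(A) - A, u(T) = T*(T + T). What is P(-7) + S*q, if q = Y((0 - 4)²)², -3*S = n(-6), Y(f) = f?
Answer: -6662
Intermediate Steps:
u(T) = 2*T² (u(T) = T*(2*T) = 2*T²)
n(A) = -A + 2*A² (n(A) = 2*A² - A = -A + 2*A²)
S = -26 (S = -(-2)*(-1 + 2*(-6)) = -(-2)*(-1 - 12) = -(-2)*(-13) = -⅓*78 = -26)
q = 256 (q = ((0 - 4)²)² = ((-4)²)² = 16² = 256)
P(-7) + S*q = -6 - 26*256 = -6 - 6656 = -6662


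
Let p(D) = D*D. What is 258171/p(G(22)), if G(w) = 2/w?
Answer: 31238691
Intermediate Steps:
p(D) = D**2
258171/p(G(22)) = 258171/((2/22)**2) = 258171/((2*(1/22))**2) = 258171/((1/11)**2) = 258171/(1/121) = 258171*121 = 31238691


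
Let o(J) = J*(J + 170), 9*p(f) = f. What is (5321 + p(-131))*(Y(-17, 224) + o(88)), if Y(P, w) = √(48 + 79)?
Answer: 361432544/3 + 47758*√127/9 ≈ 1.2054e+8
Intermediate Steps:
p(f) = f/9
Y(P, w) = √127
o(J) = J*(170 + J)
(5321 + p(-131))*(Y(-17, 224) + o(88)) = (5321 + (⅑)*(-131))*(√127 + 88*(170 + 88)) = (5321 - 131/9)*(√127 + 88*258) = 47758*(√127 + 22704)/9 = 47758*(22704 + √127)/9 = 361432544/3 + 47758*√127/9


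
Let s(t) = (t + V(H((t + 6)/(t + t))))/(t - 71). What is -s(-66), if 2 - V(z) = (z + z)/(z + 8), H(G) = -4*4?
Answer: -68/137 ≈ -0.49635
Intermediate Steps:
H(G) = -16
V(z) = 2 - 2*z/(8 + z) (V(z) = 2 - (z + z)/(z + 8) = 2 - 2*z/(8 + z))
s(t) = (-2 + t)/(-71 + t) (s(t) = (t + 16/(8 - 16))/(t - 71) = (t + 16/(-8))/(-71 + t) = (t + 16*(-1/8))/(-71 + t) = (t - 2)/(-71 + t) = (-2 + t)/(-71 + t))
-s(-66) = -(-2 - 66)/(-71 - 66) = -(-68)/(-137) = -(-1)*(-68)/137 = -1*68/137 = -68/137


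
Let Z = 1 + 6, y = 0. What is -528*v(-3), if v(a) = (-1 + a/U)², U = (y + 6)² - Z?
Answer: -540672/841 ≈ -642.89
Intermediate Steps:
Z = 7
U = 29 (U = (0 + 6)² - 1*7 = 6² - 7 = 36 - 7 = 29)
v(a) = (-1 + a/29)²
-528*v(-3) = -528*(-29 - 3)²/841 = -528*(-32)²/841 = -528*1024/841 = -540672/841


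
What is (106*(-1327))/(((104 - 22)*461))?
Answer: -70331/18901 ≈ -3.7210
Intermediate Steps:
(106*(-1327))/(((104 - 22)*461)) = -140662/(82*461) = -140662/37802 = -140662*1/37802 = -70331/18901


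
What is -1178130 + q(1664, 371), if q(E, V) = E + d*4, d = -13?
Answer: -1176518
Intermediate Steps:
q(E, V) = -52 + E (q(E, V) = E - 13*4 = E - 52 = -52 + E)
-1178130 + q(1664, 371) = -1178130 + (-52 + 1664) = -1178130 + 1612 = -1176518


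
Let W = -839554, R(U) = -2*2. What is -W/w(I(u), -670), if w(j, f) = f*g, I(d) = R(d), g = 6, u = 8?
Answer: -419777/2010 ≈ -208.84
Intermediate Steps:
R(U) = -4
I(d) = -4
w(j, f) = 6*f (w(j, f) = f*6 = 6*f)
-W/w(I(u), -670) = -(-839554)/(6*(-670)) = -(-839554)/(-4020) = -(-839554)*(-1)/4020 = -1*419777/2010 = -419777/2010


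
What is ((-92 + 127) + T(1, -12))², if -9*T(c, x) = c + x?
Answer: 106276/81 ≈ 1312.0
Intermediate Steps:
T(c, x) = -c/9 - x/9 (T(c, x) = -(c + x)/9 = -c/9 - x/9)
((-92 + 127) + T(1, -12))² = ((-92 + 127) + (-⅑*1 - ⅑*(-12)))² = (35 + (-⅑ + 4/3))² = (35 + 11/9)² = (326/9)² = 106276/81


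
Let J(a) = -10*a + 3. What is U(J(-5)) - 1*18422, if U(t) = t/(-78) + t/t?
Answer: -1436891/78 ≈ -18422.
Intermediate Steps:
J(a) = 3 - 10*a
U(t) = 1 - t/78 (U(t) = t*(-1/78) + 1 = -t/78 + 1 = 1 - t/78)
U(J(-5)) - 1*18422 = (1 - (3 - 10*(-5))/78) - 1*18422 = (1 - (3 + 50)/78) - 18422 = (1 - 1/78*53) - 18422 = (1 - 53/78) - 18422 = 25/78 - 18422 = -1436891/78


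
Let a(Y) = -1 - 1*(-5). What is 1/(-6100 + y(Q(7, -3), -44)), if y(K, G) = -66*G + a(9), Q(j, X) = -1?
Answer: -1/3192 ≈ -0.00031328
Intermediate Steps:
a(Y) = 4 (a(Y) = -1 + 5 = 4)
y(K, G) = 4 - 66*G (y(K, G) = -66*G + 4 = 4 - 66*G)
1/(-6100 + y(Q(7, -3), -44)) = 1/(-6100 + (4 - 66*(-44))) = 1/(-6100 + (4 + 2904)) = 1/(-6100 + 2908) = 1/(-3192) = -1/3192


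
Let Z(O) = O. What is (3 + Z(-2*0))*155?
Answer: 465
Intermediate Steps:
(3 + Z(-2*0))*155 = (3 - 2*0)*155 = (3 + 0)*155 = 3*155 = 465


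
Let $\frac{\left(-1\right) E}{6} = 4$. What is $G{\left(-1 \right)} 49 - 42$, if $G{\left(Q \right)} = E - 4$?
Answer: $-1414$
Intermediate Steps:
$E = -24$ ($E = \left(-6\right) 4 = -24$)
$G{\left(Q \right)} = -28$ ($G{\left(Q \right)} = -24 - 4 = -28$)
$G{\left(-1 \right)} 49 - 42 = \left(-28\right) 49 - 42 = -1372 - 42 = -1414$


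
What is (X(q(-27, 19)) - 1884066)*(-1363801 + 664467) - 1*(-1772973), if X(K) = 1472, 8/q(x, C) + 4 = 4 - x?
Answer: 1316563765369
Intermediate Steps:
q(x, C) = -8/x (q(x, C) = 8/(-4 + (4 - x)) = 8/((-x)) = 8*(-1/x) = -8/x)
(X(q(-27, 19)) - 1884066)*(-1363801 + 664467) - 1*(-1772973) = (1472 - 1884066)*(-1363801 + 664467) - 1*(-1772973) = -1882594*(-699334) + 1772973 = 1316561992396 + 1772973 = 1316563765369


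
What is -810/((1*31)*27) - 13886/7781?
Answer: -21416/7781 ≈ -2.7523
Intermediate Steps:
-810/((1*31)*27) - 13886/7781 = -810/(31*27) - 13886*1/7781 = -810/837 - 13886/7781 = -810*1/837 - 13886/7781 = -30/31 - 13886/7781 = -21416/7781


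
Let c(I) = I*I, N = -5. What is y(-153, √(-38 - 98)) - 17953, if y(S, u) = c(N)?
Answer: -17928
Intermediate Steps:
c(I) = I²
y(S, u) = 25 (y(S, u) = (-5)² = 25)
y(-153, √(-38 - 98)) - 17953 = 25 - 17953 = -17928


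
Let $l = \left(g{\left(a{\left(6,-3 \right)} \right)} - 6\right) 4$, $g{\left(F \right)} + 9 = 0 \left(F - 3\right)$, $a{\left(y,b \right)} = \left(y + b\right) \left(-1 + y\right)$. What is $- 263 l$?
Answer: $15780$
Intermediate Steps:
$a{\left(y,b \right)} = \left(-1 + y\right) \left(b + y\right)$ ($a{\left(y,b \right)} = \left(b + y\right) \left(-1 + y\right) = \left(-1 + y\right) \left(b + y\right)$)
$g{\left(F \right)} = -9$ ($g{\left(F \right)} = -9 + 0 \left(F - 3\right) = -9 + 0 \left(-3 + F\right) = -9 + 0 = -9$)
$l = -60$ ($l = \left(-9 - 6\right) 4 = \left(-15\right) 4 = -60$)
$- 263 l = \left(-263\right) \left(-60\right) = 15780$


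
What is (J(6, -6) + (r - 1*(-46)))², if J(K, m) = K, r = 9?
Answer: 3721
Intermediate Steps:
(J(6, -6) + (r - 1*(-46)))² = (6 + (9 - 1*(-46)))² = (6 + (9 + 46))² = (6 + 55)² = 61² = 3721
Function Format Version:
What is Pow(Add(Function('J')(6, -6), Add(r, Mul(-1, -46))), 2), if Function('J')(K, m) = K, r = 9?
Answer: 3721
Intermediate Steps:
Pow(Add(Function('J')(6, -6), Add(r, Mul(-1, -46))), 2) = Pow(Add(6, Add(9, Mul(-1, -46))), 2) = Pow(Add(6, Add(9, 46)), 2) = Pow(Add(6, 55), 2) = Pow(61, 2) = 3721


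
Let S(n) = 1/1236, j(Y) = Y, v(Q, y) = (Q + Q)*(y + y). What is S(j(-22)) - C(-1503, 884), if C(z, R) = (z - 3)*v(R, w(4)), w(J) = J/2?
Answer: 13163933953/1236 ≈ 1.0650e+7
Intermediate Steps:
w(J) = J/2 (w(J) = J*(½) = J/2)
v(Q, y) = 4*Q*y (v(Q, y) = (2*Q)*(2*y) = 4*Q*y)
S(n) = 1/1236
C(z, R) = 8*R*(-3 + z) (C(z, R) = (z - 3)*(4*R*((½)*4)) = (-3 + z)*(4*R*2) = (-3 + z)*(8*R) = 8*R*(-3 + z))
S(j(-22)) - C(-1503, 884) = 1/1236 - 8*884*(-3 - 1503) = 1/1236 - 8*884*(-1506) = 1/1236 - 1*(-10650432) = 1/1236 + 10650432 = 13163933953/1236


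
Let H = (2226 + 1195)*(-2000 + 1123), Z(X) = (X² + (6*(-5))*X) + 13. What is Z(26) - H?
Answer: 3000126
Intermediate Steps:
Z(X) = 13 + X² - 30*X (Z(X) = (X² - 30*X) + 13 = 13 + X² - 30*X)
H = -3000217 (H = 3421*(-877) = -3000217)
Z(26) - H = (13 + 26² - 30*26) - 1*(-3000217) = (13 + 676 - 780) + 3000217 = -91 + 3000217 = 3000126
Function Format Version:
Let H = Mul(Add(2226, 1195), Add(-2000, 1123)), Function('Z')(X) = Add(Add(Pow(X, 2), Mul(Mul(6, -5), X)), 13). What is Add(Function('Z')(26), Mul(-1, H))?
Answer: 3000126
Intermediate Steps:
Function('Z')(X) = Add(13, Pow(X, 2), Mul(-30, X)) (Function('Z')(X) = Add(Add(Pow(X, 2), Mul(-30, X)), 13) = Add(13, Pow(X, 2), Mul(-30, X)))
H = -3000217 (H = Mul(3421, -877) = -3000217)
Add(Function('Z')(26), Mul(-1, H)) = Add(Add(13, Pow(26, 2), Mul(-30, 26)), Mul(-1, -3000217)) = Add(Add(13, 676, -780), 3000217) = Add(-91, 3000217) = 3000126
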